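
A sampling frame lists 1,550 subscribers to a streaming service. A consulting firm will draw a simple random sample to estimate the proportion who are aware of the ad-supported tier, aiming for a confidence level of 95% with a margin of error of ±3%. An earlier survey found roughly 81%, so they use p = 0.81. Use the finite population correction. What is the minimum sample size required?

For 95% confidence, z = 1.960.
Unadjusted: n₀ = 1.960² × 0.81 × 0.19 / 0.030² ≈ 656.91, so n₀ = 657.
Finite population correction with N = 1,550: n = n₀ / (1 + (n₀−1)/N) = 657 / (1 + 656/1550) = 657 / 1.4232 ≈ 461.63.
Rounding up, n = 462.

462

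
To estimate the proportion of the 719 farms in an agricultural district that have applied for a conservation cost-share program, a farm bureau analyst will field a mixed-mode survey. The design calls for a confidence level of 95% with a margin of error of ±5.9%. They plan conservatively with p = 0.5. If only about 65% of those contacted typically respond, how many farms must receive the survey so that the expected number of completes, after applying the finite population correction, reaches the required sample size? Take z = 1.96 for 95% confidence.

308

Completed interviews needed (unadjusted): n₀ = 1.96² × 0.2500 / 0.059² ≈ 275.90 → 276.
FPC for N = 719: n = 276 / (1 + 275/719) = 276 / 1.3825 ≈ 199.64 → 200.
At a 65% response rate, contacts needed = 200 / 0.65 ≈ 307.69 → 308.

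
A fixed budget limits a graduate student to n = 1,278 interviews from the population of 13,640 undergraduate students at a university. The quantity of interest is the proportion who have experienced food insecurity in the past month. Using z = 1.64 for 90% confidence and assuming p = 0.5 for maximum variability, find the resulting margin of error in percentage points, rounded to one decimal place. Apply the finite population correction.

2.2

Finite-population factor: (N−n)/(N−1) = (13640−1278)/(13640−1) = 0.9064.
SE(p̂) = √[p(1−p)/n · (N−n)/(N−1)] = √[0.2500/1278 × 0.9064] = 0.01332.
E = z × SE = 1.64 × 0.01332 = 0.02184 ≈ 2.2 percentage points.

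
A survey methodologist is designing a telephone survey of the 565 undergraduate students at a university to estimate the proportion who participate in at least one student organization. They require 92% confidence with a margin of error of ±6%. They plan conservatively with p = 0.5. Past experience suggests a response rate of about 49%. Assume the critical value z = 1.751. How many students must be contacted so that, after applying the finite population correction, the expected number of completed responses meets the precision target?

317

Completed interviews needed (unadjusted): n₀ = 1.751² × 0.2500 / 0.060² ≈ 212.92 → 213.
FPC for N = 565: n = 213 / (1 + 212/565) = 213 / 1.3752 ≈ 154.88 → 155.
At a 49% response rate, contacts needed = 155 / 0.49 ≈ 316.33 → 317.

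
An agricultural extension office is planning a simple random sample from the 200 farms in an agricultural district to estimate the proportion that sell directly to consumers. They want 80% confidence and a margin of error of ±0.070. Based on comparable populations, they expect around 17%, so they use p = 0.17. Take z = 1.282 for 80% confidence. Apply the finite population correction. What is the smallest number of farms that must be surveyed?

Unadjusted: n₀ = 1.282² × 0.17 × 0.83 / 0.070² ≈ 47.33, so n₀ = 48.
Finite population correction with N = 200: n = n₀ / (1 + (n₀−1)/N) = 48 / (1 + 47/200) = 48 / 1.2350 ≈ 38.87.
Rounding up, n = 39.

39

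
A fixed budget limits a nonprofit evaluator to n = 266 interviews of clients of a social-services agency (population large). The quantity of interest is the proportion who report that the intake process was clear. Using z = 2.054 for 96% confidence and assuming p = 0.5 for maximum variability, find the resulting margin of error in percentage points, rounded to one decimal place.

SE(p̂) = √[p(1−p)/n] = √[0.2500/266] = 0.03066.
E = z × SE = 2.054 × 0.03066 = 0.06297, or 6.3 percentage points.

6.3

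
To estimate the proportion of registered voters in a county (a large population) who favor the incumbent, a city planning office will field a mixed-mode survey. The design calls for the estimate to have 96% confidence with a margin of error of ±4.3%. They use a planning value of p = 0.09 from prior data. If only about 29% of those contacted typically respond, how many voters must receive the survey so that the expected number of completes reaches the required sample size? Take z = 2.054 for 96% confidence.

Completed interviews needed: n₀ = 2.054² × 0.0819 / 0.043² ≈ 186.87 → 187.
At a 29% response rate, contacts needed = 187 / 0.29 ≈ 644.83 → 645.

645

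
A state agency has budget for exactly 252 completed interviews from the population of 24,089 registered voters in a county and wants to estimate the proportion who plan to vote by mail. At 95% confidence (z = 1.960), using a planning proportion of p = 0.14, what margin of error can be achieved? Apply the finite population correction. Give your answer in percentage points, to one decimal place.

Finite-population factor: (N−n)/(N−1) = (24089−252)/(24089−1) = 0.9896.
SE(p̂) = √[p(1−p)/n · (N−n)/(N−1)] = √[0.1204/252 × 0.9896] = 0.02174.
E = z × SE = 1.960 × 0.02174 = 0.04262 ≈ 4.3 percentage points.

4.3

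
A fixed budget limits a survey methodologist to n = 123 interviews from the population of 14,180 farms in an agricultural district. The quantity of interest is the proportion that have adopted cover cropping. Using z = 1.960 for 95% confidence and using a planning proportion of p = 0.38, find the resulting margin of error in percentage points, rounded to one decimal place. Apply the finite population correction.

Finite-population factor: (N−n)/(N−1) = (14180−123)/(14180−1) = 0.9914.
SE(p̂) = √[p(1−p)/n · (N−n)/(N−1)] = √[0.2356/123 × 0.9914] = 0.04358.
E = z × SE = 1.960 × 0.04358 = 0.08541 ≈ 8.5 percentage points.

8.5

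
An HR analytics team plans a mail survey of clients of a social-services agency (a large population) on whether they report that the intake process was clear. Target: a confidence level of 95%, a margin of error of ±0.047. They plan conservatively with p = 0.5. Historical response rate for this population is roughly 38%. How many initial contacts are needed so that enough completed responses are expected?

1145

For 95% confidence, z = 1.96.
Completed interviews needed: n₀ = 1.96² × 0.2500 / 0.047² ≈ 434.77 → 435.
At a 38% response rate, contacts needed = 435 / 0.38 ≈ 1144.74 → 1145.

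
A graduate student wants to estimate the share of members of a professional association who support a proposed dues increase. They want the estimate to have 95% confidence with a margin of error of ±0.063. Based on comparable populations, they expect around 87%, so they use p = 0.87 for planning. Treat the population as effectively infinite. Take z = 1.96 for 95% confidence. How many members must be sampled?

110

With p = 0.87, p(1−p) = 0.1131.
n = z²·p(1−p)/E² = 1.96² × 0.1131 / 0.063² = 3.8416 × 0.1131 / 0.003969 ≈ 109.47.
Rounding up gives n = 110.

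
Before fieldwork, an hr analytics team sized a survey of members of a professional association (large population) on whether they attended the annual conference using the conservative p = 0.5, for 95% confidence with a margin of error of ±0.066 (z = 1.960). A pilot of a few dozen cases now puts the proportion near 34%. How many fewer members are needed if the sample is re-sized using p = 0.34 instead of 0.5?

Conservative (p = 0.5): n = 1.960² × 0.25 / 0.066² ≈ 220.48 → 221.
Using p = 0.34: p(1−p) = 0.2244, so n = 1.960² × 0.2244 / 0.066² ≈ 197.90 → 198.
Reduction: 221 − 198 = 23.

23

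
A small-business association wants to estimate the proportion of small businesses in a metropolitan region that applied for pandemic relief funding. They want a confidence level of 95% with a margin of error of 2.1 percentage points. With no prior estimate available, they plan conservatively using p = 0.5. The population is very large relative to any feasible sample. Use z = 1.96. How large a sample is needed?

2178

With p = 0.5, p(1−p) = 0.25.
n = z²·p(1−p)/E² = 1.96² × 0.2500 / 0.021² = 3.8416 × 0.2500 / 0.000441 ≈ 2177.78.
Rounding up gives n = 2178.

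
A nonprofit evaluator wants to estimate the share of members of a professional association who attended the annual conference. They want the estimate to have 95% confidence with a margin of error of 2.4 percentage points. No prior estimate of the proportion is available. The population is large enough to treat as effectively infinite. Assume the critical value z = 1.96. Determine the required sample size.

1668

With no prior estimate, use p = 0.5, giving p(1−p) = 0.25.
n = z²·p(1−p)/E² = 1.96² × 0.2500 / 0.024² = 3.8416 × 0.2500 / 0.000576 ≈ 1667.36.
Rounding up gives n = 1668.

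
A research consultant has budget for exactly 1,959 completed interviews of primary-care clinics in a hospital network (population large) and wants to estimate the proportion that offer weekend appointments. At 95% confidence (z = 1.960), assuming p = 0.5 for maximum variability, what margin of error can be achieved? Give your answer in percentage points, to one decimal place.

2.2

SE(p̂) = √[p(1−p)/n] = √[0.2500/1959] = 0.01130.
E = z × SE = 1.960 × 0.01130 = 0.02214, or 2.2 percentage points.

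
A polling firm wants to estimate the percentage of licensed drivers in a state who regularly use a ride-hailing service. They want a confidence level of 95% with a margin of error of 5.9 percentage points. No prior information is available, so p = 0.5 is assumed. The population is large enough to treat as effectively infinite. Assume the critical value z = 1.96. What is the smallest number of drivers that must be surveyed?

276

With p = 0.5, p(1−p) = 0.25.
n = z²·p(1−p)/E² = 1.96² × 0.2500 / 0.059² = 3.8416 × 0.2500 / 0.003481 ≈ 275.90.
Rounding up gives n = 276.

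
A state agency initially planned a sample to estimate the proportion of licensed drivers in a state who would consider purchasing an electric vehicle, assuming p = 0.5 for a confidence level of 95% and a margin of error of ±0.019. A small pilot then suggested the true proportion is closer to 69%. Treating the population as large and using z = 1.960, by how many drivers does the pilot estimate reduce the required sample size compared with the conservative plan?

Conservative (p = 0.5): n = 1.960² × 0.25 / 0.019² ≈ 2660.39 → 2661.
Using p = 0.69: p(1−p) = 0.2139, so n = 1.960² × 0.2139 / 0.019² ≈ 2276.23 → 2277.
Reduction: 2661 − 2277 = 384.

384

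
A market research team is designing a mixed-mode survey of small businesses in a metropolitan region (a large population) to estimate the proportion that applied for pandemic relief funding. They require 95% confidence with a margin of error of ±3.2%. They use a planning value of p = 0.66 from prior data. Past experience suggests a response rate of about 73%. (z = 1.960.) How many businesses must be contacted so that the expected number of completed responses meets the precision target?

Completed interviews needed: n₀ = 1.960² × 0.2244 / 0.032² ≈ 841.85 → 842.
At a 73% response rate, contacts needed = 842 / 0.73 ≈ 1153.42 → 1154.

1154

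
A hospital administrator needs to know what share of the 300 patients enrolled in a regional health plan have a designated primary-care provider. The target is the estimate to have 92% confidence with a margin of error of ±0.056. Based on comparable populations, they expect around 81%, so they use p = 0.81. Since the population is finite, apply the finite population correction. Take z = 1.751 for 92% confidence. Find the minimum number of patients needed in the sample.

101

Unadjusted: n₀ = 1.751² × 0.81 × 0.19 / 0.056² ≈ 150.46, so n₀ = 151.
Finite population correction with N = 300: n = n₀ / (1 + (n₀−1)/N) = 151 / (1 + 150/300) = 151 / 1.5000 ≈ 100.67.
Rounding up, n = 101.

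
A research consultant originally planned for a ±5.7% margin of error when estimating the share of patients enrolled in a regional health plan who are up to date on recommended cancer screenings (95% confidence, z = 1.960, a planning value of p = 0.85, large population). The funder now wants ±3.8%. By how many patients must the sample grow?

189

At ±5.7%: n = 1.960² × 0.1275 / 0.057² ≈ 150.76 → 151.
At ±3.8%: n = 1.960² × 0.1275 / 0.038² ≈ 339.20 → 340.
Additional respondents: 340 − 151 = 189.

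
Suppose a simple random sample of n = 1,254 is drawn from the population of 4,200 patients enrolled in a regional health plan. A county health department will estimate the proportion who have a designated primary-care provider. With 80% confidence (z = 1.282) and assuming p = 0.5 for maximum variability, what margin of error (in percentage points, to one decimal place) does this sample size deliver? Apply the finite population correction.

1.5

Finite-population factor: (N−n)/(N−1) = (4200−1254)/(4200−1) = 0.7016.
SE(p̂) = √[p(1−p)/n · (N−n)/(N−1)] = √[0.2500/1254 × 0.7016] = 0.01183.
E = z × SE = 1.282 × 0.01183 = 0.01516 ≈ 1.5 percentage points.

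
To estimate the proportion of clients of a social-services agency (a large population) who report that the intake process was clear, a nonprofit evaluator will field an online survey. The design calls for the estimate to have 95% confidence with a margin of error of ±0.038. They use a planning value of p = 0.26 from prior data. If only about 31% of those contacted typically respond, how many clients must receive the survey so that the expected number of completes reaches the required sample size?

1652

For 95% confidence, z = 1.960.
Completed interviews needed: n₀ = 1.960² × 0.1924 / 0.038² ≈ 511.86 → 512.
At a 31% response rate, contacts needed = 512 / 0.31 ≈ 1651.61 → 1652.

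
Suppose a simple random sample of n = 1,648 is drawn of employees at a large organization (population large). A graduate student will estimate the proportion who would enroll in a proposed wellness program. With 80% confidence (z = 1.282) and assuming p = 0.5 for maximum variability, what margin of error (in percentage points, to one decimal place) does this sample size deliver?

1.6

SE(p̂) = √[p(1−p)/n] = √[0.2500/1648] = 0.01232.
E = z × SE = 1.282 × 0.01232 = 0.01579, or 1.6 percentage points.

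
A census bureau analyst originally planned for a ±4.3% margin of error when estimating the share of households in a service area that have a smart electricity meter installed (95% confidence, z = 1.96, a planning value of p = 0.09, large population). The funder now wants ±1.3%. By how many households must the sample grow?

At ±4.3%: n = 1.96² × 0.0819 / 0.043² ≈ 170.16 → 171.
At ±1.3%: n = 1.96² × 0.0819 / 0.013² ≈ 1861.70 → 1862.
Additional respondents: 1862 − 171 = 1691.

1691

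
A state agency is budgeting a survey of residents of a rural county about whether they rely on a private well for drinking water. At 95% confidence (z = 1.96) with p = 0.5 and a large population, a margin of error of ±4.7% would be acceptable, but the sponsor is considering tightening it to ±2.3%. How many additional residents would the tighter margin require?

1381

At ±4.7%: n = 1.96² × 0.2500 / 0.047² ≈ 434.77 → 435.
At ±2.3%: n = 1.96² × 0.2500 / 0.023² ≈ 1815.50 → 1816.
Additional respondents: 1816 − 435 = 1381.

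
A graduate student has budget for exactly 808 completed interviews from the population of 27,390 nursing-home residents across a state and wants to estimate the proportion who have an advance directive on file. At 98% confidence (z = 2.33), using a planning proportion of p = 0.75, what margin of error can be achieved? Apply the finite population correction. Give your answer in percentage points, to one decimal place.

Finite-population factor: (N−n)/(N−1) = (27390−808)/(27390−1) = 0.9705.
SE(p̂) = √[p(1−p)/n · (N−n)/(N−1)] = √[0.1875/808 × 0.9705] = 0.01501.
E = z × SE = 2.33 × 0.01501 = 0.03497 ≈ 3.5 percentage points.

3.5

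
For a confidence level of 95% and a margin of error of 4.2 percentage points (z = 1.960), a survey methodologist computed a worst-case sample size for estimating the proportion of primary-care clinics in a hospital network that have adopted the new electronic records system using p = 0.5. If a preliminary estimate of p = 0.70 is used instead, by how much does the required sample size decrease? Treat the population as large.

Conservative (p = 0.5): n = 1.960² × 0.25 / 0.042² ≈ 544.44 → 545.
Using p = 0.70: p(1−p) = 0.2100, so n = 1.960² × 0.2100 / 0.042² ≈ 457.33 → 458.
Reduction: 545 − 458 = 87.

87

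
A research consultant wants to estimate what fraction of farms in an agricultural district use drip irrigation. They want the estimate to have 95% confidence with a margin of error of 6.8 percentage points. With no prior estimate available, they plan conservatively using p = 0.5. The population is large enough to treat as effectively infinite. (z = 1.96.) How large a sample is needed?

With p = 0.5, p(1−p) = 0.25.
n = z²·p(1−p)/E² = 1.96² × 0.2500 / 0.068² = 3.8416 × 0.2500 / 0.004624 ≈ 207.70.
Rounding up gives n = 208.

208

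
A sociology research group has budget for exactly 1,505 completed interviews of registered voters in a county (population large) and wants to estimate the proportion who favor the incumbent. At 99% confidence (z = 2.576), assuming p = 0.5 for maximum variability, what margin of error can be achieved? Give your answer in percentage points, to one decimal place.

SE(p̂) = √[p(1−p)/n] = √[0.2500/1505] = 0.01289.
E = z × SE = 2.576 × 0.01289 = 0.03320, or 3.3 percentage points.

3.3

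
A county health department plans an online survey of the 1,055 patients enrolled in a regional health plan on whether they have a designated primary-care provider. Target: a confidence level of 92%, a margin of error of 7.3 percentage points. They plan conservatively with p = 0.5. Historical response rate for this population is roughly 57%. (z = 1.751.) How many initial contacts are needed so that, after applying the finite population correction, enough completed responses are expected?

223

Completed interviews needed (unadjusted): n₀ = 1.751² × 0.2500 / 0.073² ≈ 143.84 → 144.
FPC for N = 1,055: n = 144 / (1 + 143/1055) = 144 / 1.1355 ≈ 126.81 → 127.
At a 57% response rate, contacts needed = 127 / 0.57 ≈ 222.81 → 223.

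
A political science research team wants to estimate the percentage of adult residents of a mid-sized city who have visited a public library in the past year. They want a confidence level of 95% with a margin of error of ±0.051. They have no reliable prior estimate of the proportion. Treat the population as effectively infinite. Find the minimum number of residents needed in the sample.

370

For 95% confidence, z = 1.960.
With no prior estimate, use p = 0.5, giving p(1−p) = 0.25.
n = z²·p(1−p)/E² = 1.960² × 0.2500 / 0.051² = 3.8416 × 0.2500 / 0.002601 ≈ 369.24.
Rounding up gives n = 370.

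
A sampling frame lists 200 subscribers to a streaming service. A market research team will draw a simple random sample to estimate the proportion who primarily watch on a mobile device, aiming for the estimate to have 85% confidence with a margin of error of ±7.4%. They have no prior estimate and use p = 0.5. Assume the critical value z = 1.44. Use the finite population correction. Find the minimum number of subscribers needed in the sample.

Unadjusted: n₀ = 1.44² × 0.50 × 0.50 / 0.074² ≈ 94.67, so n₀ = 95.
Finite population correction with N = 200: n = n₀ / (1 + (n₀−1)/N) = 95 / (1 + 94/200) = 95 / 1.4700 ≈ 64.63.
Rounding up, n = 65.

65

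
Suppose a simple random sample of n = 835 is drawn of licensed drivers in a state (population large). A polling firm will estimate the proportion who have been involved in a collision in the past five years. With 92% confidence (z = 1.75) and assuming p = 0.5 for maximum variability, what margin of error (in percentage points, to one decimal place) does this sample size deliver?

3.0

SE(p̂) = √[p(1−p)/n] = √[0.2500/835] = 0.01730.
E = z × SE = 1.75 × 0.01730 = 0.03028, or 3.0 percentage points.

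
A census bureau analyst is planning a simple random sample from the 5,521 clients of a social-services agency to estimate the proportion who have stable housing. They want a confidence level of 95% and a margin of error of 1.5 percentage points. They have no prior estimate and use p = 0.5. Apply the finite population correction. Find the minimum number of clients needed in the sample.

For 95% confidence, z = 1.960.
Unadjusted: n₀ = 1.960² × 0.50 × 0.50 / 0.015² ≈ 4268.44, so n₀ = 4269.
Finite population correction with N = 5,521: n = n₀ / (1 + (n₀−1)/N) = 4269 / (1 + 4268/5521) = 4269 / 1.7730 ≈ 2407.72.
Rounding up, n = 2408.

2408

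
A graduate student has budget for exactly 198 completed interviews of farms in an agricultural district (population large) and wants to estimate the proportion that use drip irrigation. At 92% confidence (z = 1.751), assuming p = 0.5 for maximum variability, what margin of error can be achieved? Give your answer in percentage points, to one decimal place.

SE(p̂) = √[p(1−p)/n] = √[0.2500/198] = 0.03553.
E = z × SE = 1.751 × 0.03553 = 0.06222, or 6.2 percentage points.

6.2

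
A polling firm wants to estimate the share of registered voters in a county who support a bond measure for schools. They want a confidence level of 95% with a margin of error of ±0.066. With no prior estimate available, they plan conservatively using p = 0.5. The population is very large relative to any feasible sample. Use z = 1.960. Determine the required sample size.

221

With p = 0.5, p(1−p) = 0.25.
n = z²·p(1−p)/E² = 1.960² × 0.2500 / 0.066² = 3.8416 × 0.2500 / 0.004356 ≈ 220.48.
Rounding up gives n = 221.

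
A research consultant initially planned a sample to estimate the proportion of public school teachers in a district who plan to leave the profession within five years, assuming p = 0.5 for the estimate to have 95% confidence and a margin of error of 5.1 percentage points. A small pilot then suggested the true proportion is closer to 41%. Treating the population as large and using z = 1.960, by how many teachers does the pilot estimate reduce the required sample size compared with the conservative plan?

Conservative (p = 0.5): n = 1.960² × 0.25 / 0.051² ≈ 369.24 → 370.
Using p = 0.41: p(1−p) = 0.2419, so n = 1.960² × 0.2419 / 0.051² ≈ 357.28 → 358.
Reduction: 370 − 358 = 12.

12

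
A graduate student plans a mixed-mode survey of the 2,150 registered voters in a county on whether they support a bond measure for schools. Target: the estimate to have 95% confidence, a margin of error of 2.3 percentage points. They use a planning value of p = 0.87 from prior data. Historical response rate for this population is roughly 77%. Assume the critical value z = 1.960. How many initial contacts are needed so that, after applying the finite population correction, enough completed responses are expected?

773

Completed interviews needed (unadjusted): n₀ = 1.960² × 0.1131 / 0.023² ≈ 821.33 → 822.
FPC for N = 2,150: n = 822 / (1 + 821/2150) = 822 / 1.3819 ≈ 594.85 → 595.
At a 77% response rate, contacts needed = 595 / 0.77 ≈ 772.73 → 773.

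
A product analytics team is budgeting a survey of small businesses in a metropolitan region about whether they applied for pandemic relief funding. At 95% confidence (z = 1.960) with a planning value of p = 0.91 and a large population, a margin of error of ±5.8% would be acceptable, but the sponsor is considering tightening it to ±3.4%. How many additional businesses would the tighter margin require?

179

At ±5.8%: n = 1.960² × 0.0819 / 0.058² ≈ 93.53 → 94.
At ±3.4%: n = 1.960² × 0.0819 / 0.034² ≈ 272.17 → 273.
Additional respondents: 273 − 94 = 179.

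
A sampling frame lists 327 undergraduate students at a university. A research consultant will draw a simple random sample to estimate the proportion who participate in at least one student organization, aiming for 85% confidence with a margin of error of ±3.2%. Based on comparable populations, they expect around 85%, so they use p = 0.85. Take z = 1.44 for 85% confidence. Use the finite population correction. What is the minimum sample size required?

145

Unadjusted: n₀ = 1.44² × 0.85 × 0.15 / 0.032² ≈ 258.19, so n₀ = 259.
Finite population correction with N = 327: n = n₀ / (1 + (n₀−1)/N) = 259 / (1 + 258/327) = 259 / 1.7890 ≈ 144.77.
Rounding up, n = 145.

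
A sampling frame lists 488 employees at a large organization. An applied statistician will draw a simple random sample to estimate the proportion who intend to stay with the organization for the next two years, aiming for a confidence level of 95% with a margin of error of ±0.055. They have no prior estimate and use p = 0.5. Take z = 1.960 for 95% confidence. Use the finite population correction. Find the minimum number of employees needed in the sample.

Unadjusted: n₀ = 1.960² × 0.50 × 0.50 / 0.055² ≈ 317.49, so n₀ = 318.
Finite population correction with N = 488: n = n₀ / (1 + (n₀−1)/N) = 318 / (1 + 317/488) = 318 / 1.6496 ≈ 192.78.
Rounding up, n = 193.

193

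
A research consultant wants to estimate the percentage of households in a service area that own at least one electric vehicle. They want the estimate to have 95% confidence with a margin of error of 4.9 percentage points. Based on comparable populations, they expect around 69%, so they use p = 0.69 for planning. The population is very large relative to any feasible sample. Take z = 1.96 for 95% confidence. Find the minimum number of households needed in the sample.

With p = 0.69, p(1−p) = 0.2139.
n = z²·p(1−p)/E² = 1.96² × 0.2139 / 0.049² = 3.8416 × 0.2139 / 0.002401 ≈ 342.24.
Rounding up gives n = 343.

343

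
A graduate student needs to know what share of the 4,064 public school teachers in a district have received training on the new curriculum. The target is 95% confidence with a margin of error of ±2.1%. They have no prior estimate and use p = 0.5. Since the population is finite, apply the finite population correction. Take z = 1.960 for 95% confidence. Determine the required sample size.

Unadjusted: n₀ = 1.960² × 0.50 × 0.50 / 0.021² ≈ 2177.78, so n₀ = 2178.
Finite population correction with N = 4,064: n = n₀ / (1 + (n₀−1)/N) = 2178 / (1 + 2177/4064) = 2178 / 1.5357 ≈ 1418.27.
Rounding up, n = 1419.

1419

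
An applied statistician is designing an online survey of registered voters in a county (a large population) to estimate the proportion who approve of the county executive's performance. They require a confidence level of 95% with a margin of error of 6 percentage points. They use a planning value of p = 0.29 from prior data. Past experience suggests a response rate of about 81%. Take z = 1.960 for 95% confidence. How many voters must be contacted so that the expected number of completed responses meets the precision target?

272

Completed interviews needed: n₀ = 1.960² × 0.2059 / 0.060² ≈ 219.72 → 220.
At an 81% response rate, contacts needed = 220 / 0.81 ≈ 271.60 → 272.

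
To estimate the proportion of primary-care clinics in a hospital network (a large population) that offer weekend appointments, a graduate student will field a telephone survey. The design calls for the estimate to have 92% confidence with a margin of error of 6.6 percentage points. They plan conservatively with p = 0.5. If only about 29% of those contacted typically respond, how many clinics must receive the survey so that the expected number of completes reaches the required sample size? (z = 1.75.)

607

Completed interviews needed: n₀ = 1.75² × 0.2500 / 0.066² ≈ 175.76 → 176.
At a 29% response rate, contacts needed = 176 / 0.29 ≈ 606.90 → 607.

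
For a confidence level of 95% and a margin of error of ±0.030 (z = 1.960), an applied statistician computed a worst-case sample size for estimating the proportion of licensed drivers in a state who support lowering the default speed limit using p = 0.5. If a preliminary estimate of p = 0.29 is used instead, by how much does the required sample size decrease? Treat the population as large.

Conservative (p = 0.5): n = 1.960² × 0.25 / 0.030² ≈ 1067.11 → 1068.
Using p = 0.29: p(1−p) = 0.2059, so n = 1.960² × 0.2059 / 0.030² ≈ 878.87 → 879.
Reduction: 1068 − 879 = 189.

189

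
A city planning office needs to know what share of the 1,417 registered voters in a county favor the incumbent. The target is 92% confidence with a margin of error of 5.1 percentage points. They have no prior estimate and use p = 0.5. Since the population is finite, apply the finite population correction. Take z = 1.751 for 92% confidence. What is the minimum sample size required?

Unadjusted: n₀ = 1.751² × 0.50 × 0.50 / 0.051² ≈ 294.69, so n₀ = 295.
Finite population correction with N = 1,417: n = n₀ / (1 + (n₀−1)/N) = 295 / (1 + 294/1417) = 295 / 1.2075 ≈ 244.31.
Rounding up, n = 245.

245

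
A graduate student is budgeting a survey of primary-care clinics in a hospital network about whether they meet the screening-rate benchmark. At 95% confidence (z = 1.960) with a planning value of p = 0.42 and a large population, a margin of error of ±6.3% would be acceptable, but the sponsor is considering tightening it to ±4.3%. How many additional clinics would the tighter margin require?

At ±6.3%: n = 1.960² × 0.2436 / 0.063² ≈ 235.78 → 236.
At ±4.3%: n = 1.960² × 0.2436 / 0.043² ≈ 506.12 → 507.
Additional respondents: 507 − 236 = 271.

271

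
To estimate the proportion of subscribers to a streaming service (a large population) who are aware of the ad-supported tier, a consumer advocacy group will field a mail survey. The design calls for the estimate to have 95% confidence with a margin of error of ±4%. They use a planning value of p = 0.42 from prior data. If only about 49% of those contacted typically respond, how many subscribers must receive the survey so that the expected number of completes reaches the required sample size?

1194

For 95% confidence, z = 1.960.
Completed interviews needed: n₀ = 1.960² × 0.2436 / 0.040² ≈ 584.88 → 585.
At a 49% response rate, contacts needed = 585 / 0.49 ≈ 1193.88 → 1194.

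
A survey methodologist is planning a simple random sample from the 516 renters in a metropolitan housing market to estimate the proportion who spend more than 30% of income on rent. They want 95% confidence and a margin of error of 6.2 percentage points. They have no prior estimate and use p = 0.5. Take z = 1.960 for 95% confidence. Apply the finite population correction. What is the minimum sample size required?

169

Unadjusted: n₀ = 1.960² × 0.50 × 0.50 / 0.062² ≈ 249.84, so n₀ = 250.
Finite population correction with N = 516: n = n₀ / (1 + (n₀−1)/N) = 250 / (1 + 249/516) = 250 / 1.4826 ≈ 168.63.
Rounding up, n = 169.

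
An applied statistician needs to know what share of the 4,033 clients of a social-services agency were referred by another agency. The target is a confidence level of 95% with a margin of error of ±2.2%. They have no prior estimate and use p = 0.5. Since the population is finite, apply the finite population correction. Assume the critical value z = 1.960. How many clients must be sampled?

1331

Unadjusted: n₀ = 1.960² × 0.50 × 0.50 / 0.022² ≈ 1984.30, so n₀ = 1985.
Finite population correction with N = 4,033: n = n₀ / (1 + (n₀−1)/N) = 1985 / (1 + 1984/4033) = 1985 / 1.4919 ≈ 1330.48.
Rounding up, n = 1331.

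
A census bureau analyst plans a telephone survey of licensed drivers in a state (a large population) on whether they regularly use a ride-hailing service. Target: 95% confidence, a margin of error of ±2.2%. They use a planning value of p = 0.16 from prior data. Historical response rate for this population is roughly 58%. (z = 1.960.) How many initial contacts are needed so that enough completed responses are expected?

1840

Completed interviews needed: n₀ = 1.960² × 0.1344 / 0.022² ≈ 1066.76 → 1067.
At a 58% response rate, contacts needed = 1067 / 0.58 ≈ 1839.66 → 1840.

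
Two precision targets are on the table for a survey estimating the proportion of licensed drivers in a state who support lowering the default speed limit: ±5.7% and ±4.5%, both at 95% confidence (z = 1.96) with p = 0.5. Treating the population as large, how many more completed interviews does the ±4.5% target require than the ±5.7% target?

At ±5.7%: n = 1.96² × 0.2500 / 0.057² ≈ 295.60 → 296.
At ±4.5%: n = 1.96² × 0.2500 / 0.045² ≈ 474.27 → 475.
Additional respondents: 475 − 296 = 179.

179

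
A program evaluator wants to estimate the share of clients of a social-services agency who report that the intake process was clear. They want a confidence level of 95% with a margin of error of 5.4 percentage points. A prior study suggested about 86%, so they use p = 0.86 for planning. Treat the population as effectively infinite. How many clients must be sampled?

159

For 95% confidence, z = 1.960.
With p = 0.86, p(1−p) = 0.1204.
n = z²·p(1−p)/E² = 1.960² × 0.1204 / 0.054² = 3.8416 × 0.1204 / 0.002916 ≈ 158.62.
Rounding up gives n = 159.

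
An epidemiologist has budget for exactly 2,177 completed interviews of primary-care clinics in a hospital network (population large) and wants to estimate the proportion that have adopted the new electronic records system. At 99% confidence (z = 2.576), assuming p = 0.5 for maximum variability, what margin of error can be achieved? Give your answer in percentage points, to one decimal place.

2.8

SE(p̂) = √[p(1−p)/n] = √[0.2500/2177] = 0.01072.
E = z × SE = 2.576 × 0.01072 = 0.02760, or 2.8 percentage points.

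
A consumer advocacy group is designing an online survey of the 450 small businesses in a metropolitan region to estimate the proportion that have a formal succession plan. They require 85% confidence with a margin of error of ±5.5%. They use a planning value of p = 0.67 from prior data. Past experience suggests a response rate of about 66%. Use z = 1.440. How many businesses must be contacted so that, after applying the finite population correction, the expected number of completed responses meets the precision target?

Completed interviews needed (unadjusted): n₀ = 1.440² × 0.2211 / 0.055² ≈ 151.56 → 152.
FPC for N = 450: n = 152 / (1 + 151/450) = 152 / 1.3356 ≈ 113.81 → 114.
At a 66% response rate, contacts needed = 114 / 0.66 ≈ 172.73 → 173.

173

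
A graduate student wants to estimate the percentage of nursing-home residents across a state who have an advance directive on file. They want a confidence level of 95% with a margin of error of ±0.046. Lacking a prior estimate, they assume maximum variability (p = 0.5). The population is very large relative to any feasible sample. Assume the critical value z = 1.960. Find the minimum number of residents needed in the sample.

454

With p = 0.5, p(1−p) = 0.25.
n = z²·p(1−p)/E² = 1.960² × 0.2500 / 0.046² = 3.8416 × 0.2500 / 0.002116 ≈ 453.88.
Rounding up gives n = 454.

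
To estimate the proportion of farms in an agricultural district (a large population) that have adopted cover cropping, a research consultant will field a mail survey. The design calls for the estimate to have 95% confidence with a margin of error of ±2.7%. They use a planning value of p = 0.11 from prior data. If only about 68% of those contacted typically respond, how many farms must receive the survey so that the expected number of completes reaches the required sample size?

For 95% confidence, z = 1.960.
Completed interviews needed: n₀ = 1.960² × 0.0979 / 0.027² ≈ 515.90 → 516.
At a 68% response rate, contacts needed = 516 / 0.68 ≈ 758.82 → 759.

759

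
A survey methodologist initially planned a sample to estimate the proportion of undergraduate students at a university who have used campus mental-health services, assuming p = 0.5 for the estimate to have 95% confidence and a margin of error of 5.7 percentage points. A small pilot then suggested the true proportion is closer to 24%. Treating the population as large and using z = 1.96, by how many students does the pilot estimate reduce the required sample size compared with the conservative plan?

Conservative (p = 0.5): n = 1.96² × 0.25 / 0.057² ≈ 295.60 → 296.
Using p = 0.24: p(1−p) = 0.1824, so n = 1.96² × 0.1824 / 0.057² ≈ 215.67 → 216.
Reduction: 296 − 216 = 80.

80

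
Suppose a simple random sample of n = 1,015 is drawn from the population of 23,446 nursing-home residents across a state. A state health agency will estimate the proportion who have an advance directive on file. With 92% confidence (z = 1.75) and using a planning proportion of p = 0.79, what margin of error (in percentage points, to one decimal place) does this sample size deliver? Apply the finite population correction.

2.2

Finite-population factor: (N−n)/(N−1) = (23446−1015)/(23446−1) = 0.9567.
SE(p̂) = √[p(1−p)/n · (N−n)/(N−1)] = √[0.1659/1015 × 0.9567] = 0.01251.
E = z × SE = 1.75 × 0.01251 = 0.02188 ≈ 2.2 percentage points.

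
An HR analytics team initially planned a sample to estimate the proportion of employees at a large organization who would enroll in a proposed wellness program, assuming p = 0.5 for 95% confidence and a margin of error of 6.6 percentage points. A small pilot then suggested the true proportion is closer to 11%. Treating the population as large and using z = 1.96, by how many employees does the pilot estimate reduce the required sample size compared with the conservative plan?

Conservative (p = 0.5): n = 1.96² × 0.25 / 0.066² ≈ 220.48 → 221.
Using p = 0.11: p(1−p) = 0.0979, so n = 1.96² × 0.0979 / 0.066² ≈ 86.34 → 87.
Reduction: 221 − 87 = 134.

134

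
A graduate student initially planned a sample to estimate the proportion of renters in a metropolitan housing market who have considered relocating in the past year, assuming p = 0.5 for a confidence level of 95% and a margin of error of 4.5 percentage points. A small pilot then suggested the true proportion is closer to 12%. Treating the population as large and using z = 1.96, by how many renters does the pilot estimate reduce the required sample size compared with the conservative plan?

274

Conservative (p = 0.5): n = 1.96² × 0.25 / 0.045² ≈ 474.27 → 475.
Using p = 0.12: p(1−p) = 0.1056, so n = 1.96² × 0.1056 / 0.045² ≈ 200.33 → 201.
Reduction: 475 − 201 = 274.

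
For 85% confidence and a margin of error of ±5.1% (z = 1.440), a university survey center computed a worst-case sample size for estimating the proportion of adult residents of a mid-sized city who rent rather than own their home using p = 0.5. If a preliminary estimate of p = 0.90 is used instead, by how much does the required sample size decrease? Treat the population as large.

128

Conservative (p = 0.5): n = 1.440² × 0.25 / 0.051² ≈ 199.31 → 200.
Using p = 0.90: p(1−p) = 0.0900, so n = 1.440² × 0.0900 / 0.051² ≈ 71.75 → 72.
Reduction: 200 − 72 = 128.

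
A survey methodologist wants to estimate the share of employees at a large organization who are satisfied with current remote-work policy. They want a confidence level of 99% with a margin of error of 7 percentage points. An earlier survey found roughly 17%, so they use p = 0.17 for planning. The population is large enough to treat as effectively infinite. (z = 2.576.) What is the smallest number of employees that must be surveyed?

With p = 0.17, p(1−p) = 0.1411.
n = z²·p(1−p)/E² = 2.576² × 0.1411 / 0.070² = 6.6358 × 0.1411 / 0.004900 ≈ 191.08.
Rounding up gives n = 192.

192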